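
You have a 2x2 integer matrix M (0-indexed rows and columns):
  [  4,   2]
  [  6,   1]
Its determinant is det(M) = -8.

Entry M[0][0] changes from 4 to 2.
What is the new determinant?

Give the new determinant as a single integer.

det is linear in row 0: changing M[0][0] by delta changes det by delta * cofactor(0,0).
Cofactor C_00 = (-1)^(0+0) * minor(0,0) = 1
Entry delta = 2 - 4 = -2
Det delta = -2 * 1 = -2
New det = -8 + -2 = -10

Answer: -10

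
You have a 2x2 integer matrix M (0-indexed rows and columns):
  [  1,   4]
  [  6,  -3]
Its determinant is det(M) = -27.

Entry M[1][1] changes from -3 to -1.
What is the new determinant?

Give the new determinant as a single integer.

Answer: -25

Derivation:
det is linear in row 1: changing M[1][1] by delta changes det by delta * cofactor(1,1).
Cofactor C_11 = (-1)^(1+1) * minor(1,1) = 1
Entry delta = -1 - -3 = 2
Det delta = 2 * 1 = 2
New det = -27 + 2 = -25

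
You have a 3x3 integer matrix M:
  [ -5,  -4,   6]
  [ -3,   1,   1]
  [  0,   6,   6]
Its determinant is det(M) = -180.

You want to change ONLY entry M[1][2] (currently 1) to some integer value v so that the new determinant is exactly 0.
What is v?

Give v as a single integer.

Answer: 7

Derivation:
det is linear in entry M[1][2]: det = old_det + (v - 1) * C_12
Cofactor C_12 = 30
Want det = 0: -180 + (v - 1) * 30 = 0
  (v - 1) = 180 / 30 = 6
  v = 1 + (6) = 7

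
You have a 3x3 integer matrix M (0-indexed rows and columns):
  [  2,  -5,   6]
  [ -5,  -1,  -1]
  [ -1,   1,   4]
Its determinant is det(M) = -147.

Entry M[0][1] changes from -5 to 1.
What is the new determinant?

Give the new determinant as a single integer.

Answer: -21

Derivation:
det is linear in row 0: changing M[0][1] by delta changes det by delta * cofactor(0,1).
Cofactor C_01 = (-1)^(0+1) * minor(0,1) = 21
Entry delta = 1 - -5 = 6
Det delta = 6 * 21 = 126
New det = -147 + 126 = -21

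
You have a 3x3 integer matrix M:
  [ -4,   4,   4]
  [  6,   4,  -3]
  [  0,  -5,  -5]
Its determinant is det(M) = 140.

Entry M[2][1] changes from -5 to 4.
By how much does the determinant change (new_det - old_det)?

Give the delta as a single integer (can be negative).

Answer: 108

Derivation:
Cofactor C_21 = 12
Entry delta = 4 - -5 = 9
Det delta = entry_delta * cofactor = 9 * 12 = 108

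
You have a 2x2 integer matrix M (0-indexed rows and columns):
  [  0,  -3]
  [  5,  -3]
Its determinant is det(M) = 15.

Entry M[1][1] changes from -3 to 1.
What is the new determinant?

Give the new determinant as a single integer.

Answer: 15

Derivation:
det is linear in row 1: changing M[1][1] by delta changes det by delta * cofactor(1,1).
Cofactor C_11 = (-1)^(1+1) * minor(1,1) = 0
Entry delta = 1 - -3 = 4
Det delta = 4 * 0 = 0
New det = 15 + 0 = 15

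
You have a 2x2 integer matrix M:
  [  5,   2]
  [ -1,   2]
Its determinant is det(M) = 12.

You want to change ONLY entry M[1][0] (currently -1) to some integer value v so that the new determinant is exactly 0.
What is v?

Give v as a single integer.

Answer: 5

Derivation:
det is linear in entry M[1][0]: det = old_det + (v - -1) * C_10
Cofactor C_10 = -2
Want det = 0: 12 + (v - -1) * -2 = 0
  (v - -1) = -12 / -2 = 6
  v = -1 + (6) = 5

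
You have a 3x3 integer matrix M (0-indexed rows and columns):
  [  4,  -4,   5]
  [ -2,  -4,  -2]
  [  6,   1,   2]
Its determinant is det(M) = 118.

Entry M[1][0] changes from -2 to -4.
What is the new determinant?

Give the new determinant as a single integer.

Answer: 92

Derivation:
det is linear in row 1: changing M[1][0] by delta changes det by delta * cofactor(1,0).
Cofactor C_10 = (-1)^(1+0) * minor(1,0) = 13
Entry delta = -4 - -2 = -2
Det delta = -2 * 13 = -26
New det = 118 + -26 = 92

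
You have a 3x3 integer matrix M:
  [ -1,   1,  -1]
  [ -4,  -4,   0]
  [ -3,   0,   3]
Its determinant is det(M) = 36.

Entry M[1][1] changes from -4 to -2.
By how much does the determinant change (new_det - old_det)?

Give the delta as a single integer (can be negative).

Answer: -12

Derivation:
Cofactor C_11 = -6
Entry delta = -2 - -4 = 2
Det delta = entry_delta * cofactor = 2 * -6 = -12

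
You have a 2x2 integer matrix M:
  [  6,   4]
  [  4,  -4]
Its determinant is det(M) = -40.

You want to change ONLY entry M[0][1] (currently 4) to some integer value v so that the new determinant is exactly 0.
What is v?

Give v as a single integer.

Answer: -6

Derivation:
det is linear in entry M[0][1]: det = old_det + (v - 4) * C_01
Cofactor C_01 = -4
Want det = 0: -40 + (v - 4) * -4 = 0
  (v - 4) = 40 / -4 = -10
  v = 4 + (-10) = -6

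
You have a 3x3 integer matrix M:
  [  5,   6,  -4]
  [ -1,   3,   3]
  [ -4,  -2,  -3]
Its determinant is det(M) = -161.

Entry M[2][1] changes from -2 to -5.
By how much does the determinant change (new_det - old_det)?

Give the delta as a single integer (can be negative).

Answer: 33

Derivation:
Cofactor C_21 = -11
Entry delta = -5 - -2 = -3
Det delta = entry_delta * cofactor = -3 * -11 = 33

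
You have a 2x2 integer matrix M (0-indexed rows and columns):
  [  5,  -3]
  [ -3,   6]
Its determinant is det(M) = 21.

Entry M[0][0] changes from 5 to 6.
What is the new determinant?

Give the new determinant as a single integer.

Answer: 27

Derivation:
det is linear in row 0: changing M[0][0] by delta changes det by delta * cofactor(0,0).
Cofactor C_00 = (-1)^(0+0) * minor(0,0) = 6
Entry delta = 6 - 5 = 1
Det delta = 1 * 6 = 6
New det = 21 + 6 = 27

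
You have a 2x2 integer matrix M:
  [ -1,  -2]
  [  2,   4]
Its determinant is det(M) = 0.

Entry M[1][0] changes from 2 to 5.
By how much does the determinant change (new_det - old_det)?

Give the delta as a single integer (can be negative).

Cofactor C_10 = 2
Entry delta = 5 - 2 = 3
Det delta = entry_delta * cofactor = 3 * 2 = 6

Answer: 6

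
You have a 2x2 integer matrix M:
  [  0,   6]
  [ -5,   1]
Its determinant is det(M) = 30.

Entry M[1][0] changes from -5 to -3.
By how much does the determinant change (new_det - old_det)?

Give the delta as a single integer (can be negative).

Answer: -12

Derivation:
Cofactor C_10 = -6
Entry delta = -3 - -5 = 2
Det delta = entry_delta * cofactor = 2 * -6 = -12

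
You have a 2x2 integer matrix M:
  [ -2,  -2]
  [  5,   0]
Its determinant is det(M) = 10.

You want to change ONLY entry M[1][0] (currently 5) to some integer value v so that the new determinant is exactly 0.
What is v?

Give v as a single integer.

Answer: 0

Derivation:
det is linear in entry M[1][0]: det = old_det + (v - 5) * C_10
Cofactor C_10 = 2
Want det = 0: 10 + (v - 5) * 2 = 0
  (v - 5) = -10 / 2 = -5
  v = 5 + (-5) = 0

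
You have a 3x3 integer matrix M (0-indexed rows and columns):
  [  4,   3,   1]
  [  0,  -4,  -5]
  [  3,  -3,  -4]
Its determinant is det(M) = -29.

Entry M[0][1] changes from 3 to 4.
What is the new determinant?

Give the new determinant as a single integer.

det is linear in row 0: changing M[0][1] by delta changes det by delta * cofactor(0,1).
Cofactor C_01 = (-1)^(0+1) * minor(0,1) = -15
Entry delta = 4 - 3 = 1
Det delta = 1 * -15 = -15
New det = -29 + -15 = -44

Answer: -44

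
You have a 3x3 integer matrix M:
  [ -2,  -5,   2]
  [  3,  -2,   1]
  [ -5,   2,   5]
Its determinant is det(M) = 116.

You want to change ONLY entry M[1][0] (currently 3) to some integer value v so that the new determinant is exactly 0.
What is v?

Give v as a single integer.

det is linear in entry M[1][0]: det = old_det + (v - 3) * C_10
Cofactor C_10 = 29
Want det = 0: 116 + (v - 3) * 29 = 0
  (v - 3) = -116 / 29 = -4
  v = 3 + (-4) = -1

Answer: -1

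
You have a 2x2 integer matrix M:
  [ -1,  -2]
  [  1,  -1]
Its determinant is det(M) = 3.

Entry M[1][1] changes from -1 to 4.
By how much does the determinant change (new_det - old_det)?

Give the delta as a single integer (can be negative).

Answer: -5

Derivation:
Cofactor C_11 = -1
Entry delta = 4 - -1 = 5
Det delta = entry_delta * cofactor = 5 * -1 = -5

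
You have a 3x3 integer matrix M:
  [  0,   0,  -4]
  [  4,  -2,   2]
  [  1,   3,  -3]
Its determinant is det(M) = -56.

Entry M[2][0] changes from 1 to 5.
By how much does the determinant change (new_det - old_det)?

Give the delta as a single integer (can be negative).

Cofactor C_20 = -8
Entry delta = 5 - 1 = 4
Det delta = entry_delta * cofactor = 4 * -8 = -32

Answer: -32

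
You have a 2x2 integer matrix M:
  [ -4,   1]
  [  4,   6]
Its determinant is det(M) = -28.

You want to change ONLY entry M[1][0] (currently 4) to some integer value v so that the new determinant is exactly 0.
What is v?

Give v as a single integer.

Answer: -24

Derivation:
det is linear in entry M[1][0]: det = old_det + (v - 4) * C_10
Cofactor C_10 = -1
Want det = 0: -28 + (v - 4) * -1 = 0
  (v - 4) = 28 / -1 = -28
  v = 4 + (-28) = -24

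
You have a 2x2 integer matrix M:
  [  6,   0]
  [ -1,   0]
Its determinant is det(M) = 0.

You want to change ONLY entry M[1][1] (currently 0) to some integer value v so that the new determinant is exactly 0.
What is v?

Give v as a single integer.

Answer: 0

Derivation:
det is linear in entry M[1][1]: det = old_det + (v - 0) * C_11
Cofactor C_11 = 6
Want det = 0: 0 + (v - 0) * 6 = 0
  (v - 0) = 0 / 6 = 0
  v = 0 + (0) = 0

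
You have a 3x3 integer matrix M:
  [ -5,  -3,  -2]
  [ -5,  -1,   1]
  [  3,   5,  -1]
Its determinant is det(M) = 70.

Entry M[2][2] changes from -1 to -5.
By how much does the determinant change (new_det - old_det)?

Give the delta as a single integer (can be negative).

Cofactor C_22 = -10
Entry delta = -5 - -1 = -4
Det delta = entry_delta * cofactor = -4 * -10 = 40

Answer: 40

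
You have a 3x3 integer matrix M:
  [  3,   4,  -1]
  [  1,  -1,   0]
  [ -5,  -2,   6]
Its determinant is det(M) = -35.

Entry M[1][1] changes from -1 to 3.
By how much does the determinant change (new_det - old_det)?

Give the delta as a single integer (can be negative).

Answer: 52

Derivation:
Cofactor C_11 = 13
Entry delta = 3 - -1 = 4
Det delta = entry_delta * cofactor = 4 * 13 = 52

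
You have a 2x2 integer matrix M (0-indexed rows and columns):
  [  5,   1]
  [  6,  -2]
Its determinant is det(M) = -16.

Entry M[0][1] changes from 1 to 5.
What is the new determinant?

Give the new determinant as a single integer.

Answer: -40

Derivation:
det is linear in row 0: changing M[0][1] by delta changes det by delta * cofactor(0,1).
Cofactor C_01 = (-1)^(0+1) * minor(0,1) = -6
Entry delta = 5 - 1 = 4
Det delta = 4 * -6 = -24
New det = -16 + -24 = -40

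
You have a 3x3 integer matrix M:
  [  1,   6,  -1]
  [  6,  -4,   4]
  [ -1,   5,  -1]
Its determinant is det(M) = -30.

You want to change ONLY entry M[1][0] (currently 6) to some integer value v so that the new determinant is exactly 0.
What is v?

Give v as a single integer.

det is linear in entry M[1][0]: det = old_det + (v - 6) * C_10
Cofactor C_10 = 1
Want det = 0: -30 + (v - 6) * 1 = 0
  (v - 6) = 30 / 1 = 30
  v = 6 + (30) = 36

Answer: 36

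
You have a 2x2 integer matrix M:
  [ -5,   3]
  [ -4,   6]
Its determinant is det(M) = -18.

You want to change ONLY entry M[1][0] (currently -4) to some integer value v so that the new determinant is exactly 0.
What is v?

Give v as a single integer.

Answer: -10

Derivation:
det is linear in entry M[1][0]: det = old_det + (v - -4) * C_10
Cofactor C_10 = -3
Want det = 0: -18 + (v - -4) * -3 = 0
  (v - -4) = 18 / -3 = -6
  v = -4 + (-6) = -10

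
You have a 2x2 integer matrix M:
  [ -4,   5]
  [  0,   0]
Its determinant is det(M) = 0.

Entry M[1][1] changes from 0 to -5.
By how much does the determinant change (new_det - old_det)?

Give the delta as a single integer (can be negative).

Answer: 20

Derivation:
Cofactor C_11 = -4
Entry delta = -5 - 0 = -5
Det delta = entry_delta * cofactor = -5 * -4 = 20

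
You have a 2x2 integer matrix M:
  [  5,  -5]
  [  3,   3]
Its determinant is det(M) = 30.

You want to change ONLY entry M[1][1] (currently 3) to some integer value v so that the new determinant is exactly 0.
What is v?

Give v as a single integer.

Answer: -3

Derivation:
det is linear in entry M[1][1]: det = old_det + (v - 3) * C_11
Cofactor C_11 = 5
Want det = 0: 30 + (v - 3) * 5 = 0
  (v - 3) = -30 / 5 = -6
  v = 3 + (-6) = -3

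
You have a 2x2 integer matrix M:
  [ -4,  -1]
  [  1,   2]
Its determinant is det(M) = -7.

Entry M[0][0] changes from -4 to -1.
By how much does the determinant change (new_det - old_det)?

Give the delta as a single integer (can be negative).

Answer: 6

Derivation:
Cofactor C_00 = 2
Entry delta = -1 - -4 = 3
Det delta = entry_delta * cofactor = 3 * 2 = 6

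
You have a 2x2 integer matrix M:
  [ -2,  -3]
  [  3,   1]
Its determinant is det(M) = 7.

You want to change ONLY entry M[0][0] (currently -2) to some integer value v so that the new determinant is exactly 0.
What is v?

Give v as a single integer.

Answer: -9

Derivation:
det is linear in entry M[0][0]: det = old_det + (v - -2) * C_00
Cofactor C_00 = 1
Want det = 0: 7 + (v - -2) * 1 = 0
  (v - -2) = -7 / 1 = -7
  v = -2 + (-7) = -9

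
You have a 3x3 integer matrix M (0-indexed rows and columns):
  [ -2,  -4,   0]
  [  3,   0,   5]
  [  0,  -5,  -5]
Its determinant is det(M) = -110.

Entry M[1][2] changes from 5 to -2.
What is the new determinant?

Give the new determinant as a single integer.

det is linear in row 1: changing M[1][2] by delta changes det by delta * cofactor(1,2).
Cofactor C_12 = (-1)^(1+2) * minor(1,2) = -10
Entry delta = -2 - 5 = -7
Det delta = -7 * -10 = 70
New det = -110 + 70 = -40

Answer: -40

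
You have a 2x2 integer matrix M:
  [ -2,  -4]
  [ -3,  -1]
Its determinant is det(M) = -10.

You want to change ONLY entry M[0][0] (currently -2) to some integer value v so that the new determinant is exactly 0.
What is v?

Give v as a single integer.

Answer: -12

Derivation:
det is linear in entry M[0][0]: det = old_det + (v - -2) * C_00
Cofactor C_00 = -1
Want det = 0: -10 + (v - -2) * -1 = 0
  (v - -2) = 10 / -1 = -10
  v = -2 + (-10) = -12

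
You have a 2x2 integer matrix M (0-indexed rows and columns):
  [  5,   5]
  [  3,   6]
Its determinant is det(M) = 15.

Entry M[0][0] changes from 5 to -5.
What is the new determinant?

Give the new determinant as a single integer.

Answer: -45

Derivation:
det is linear in row 0: changing M[0][0] by delta changes det by delta * cofactor(0,0).
Cofactor C_00 = (-1)^(0+0) * minor(0,0) = 6
Entry delta = -5 - 5 = -10
Det delta = -10 * 6 = -60
New det = 15 + -60 = -45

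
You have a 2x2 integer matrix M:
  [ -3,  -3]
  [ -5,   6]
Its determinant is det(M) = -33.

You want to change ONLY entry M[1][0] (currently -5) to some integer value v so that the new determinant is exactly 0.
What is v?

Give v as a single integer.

det is linear in entry M[1][0]: det = old_det + (v - -5) * C_10
Cofactor C_10 = 3
Want det = 0: -33 + (v - -5) * 3 = 0
  (v - -5) = 33 / 3 = 11
  v = -5 + (11) = 6

Answer: 6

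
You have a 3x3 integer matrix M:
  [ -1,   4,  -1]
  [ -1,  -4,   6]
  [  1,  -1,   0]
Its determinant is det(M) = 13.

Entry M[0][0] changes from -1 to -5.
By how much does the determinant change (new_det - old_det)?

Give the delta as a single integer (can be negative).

Answer: -24

Derivation:
Cofactor C_00 = 6
Entry delta = -5 - -1 = -4
Det delta = entry_delta * cofactor = -4 * 6 = -24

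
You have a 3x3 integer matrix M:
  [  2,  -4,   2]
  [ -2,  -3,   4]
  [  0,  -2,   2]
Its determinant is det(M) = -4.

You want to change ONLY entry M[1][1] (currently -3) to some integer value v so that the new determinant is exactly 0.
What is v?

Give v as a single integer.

det is linear in entry M[1][1]: det = old_det + (v - -3) * C_11
Cofactor C_11 = 4
Want det = 0: -4 + (v - -3) * 4 = 0
  (v - -3) = 4 / 4 = 1
  v = -3 + (1) = -2

Answer: -2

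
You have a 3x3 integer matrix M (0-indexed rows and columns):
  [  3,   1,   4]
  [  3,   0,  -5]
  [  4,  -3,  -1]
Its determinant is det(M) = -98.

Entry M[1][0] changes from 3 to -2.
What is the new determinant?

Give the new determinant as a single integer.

Answer: -43

Derivation:
det is linear in row 1: changing M[1][0] by delta changes det by delta * cofactor(1,0).
Cofactor C_10 = (-1)^(1+0) * minor(1,0) = -11
Entry delta = -2 - 3 = -5
Det delta = -5 * -11 = 55
New det = -98 + 55 = -43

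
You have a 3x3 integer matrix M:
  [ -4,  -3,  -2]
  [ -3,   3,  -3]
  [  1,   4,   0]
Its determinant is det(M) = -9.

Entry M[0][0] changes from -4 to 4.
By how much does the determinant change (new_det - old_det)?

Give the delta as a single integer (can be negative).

Cofactor C_00 = 12
Entry delta = 4 - -4 = 8
Det delta = entry_delta * cofactor = 8 * 12 = 96

Answer: 96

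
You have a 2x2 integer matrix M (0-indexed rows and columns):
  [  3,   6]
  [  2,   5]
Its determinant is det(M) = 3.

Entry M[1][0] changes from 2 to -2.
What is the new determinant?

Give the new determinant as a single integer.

det is linear in row 1: changing M[1][0] by delta changes det by delta * cofactor(1,0).
Cofactor C_10 = (-1)^(1+0) * minor(1,0) = -6
Entry delta = -2 - 2 = -4
Det delta = -4 * -6 = 24
New det = 3 + 24 = 27

Answer: 27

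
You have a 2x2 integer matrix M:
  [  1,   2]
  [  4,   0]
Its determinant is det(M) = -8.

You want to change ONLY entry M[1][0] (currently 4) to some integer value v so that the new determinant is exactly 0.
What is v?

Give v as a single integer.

det is linear in entry M[1][0]: det = old_det + (v - 4) * C_10
Cofactor C_10 = -2
Want det = 0: -8 + (v - 4) * -2 = 0
  (v - 4) = 8 / -2 = -4
  v = 4 + (-4) = 0

Answer: 0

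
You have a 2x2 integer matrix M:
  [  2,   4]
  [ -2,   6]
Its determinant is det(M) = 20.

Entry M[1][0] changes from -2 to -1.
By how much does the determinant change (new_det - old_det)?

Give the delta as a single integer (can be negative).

Cofactor C_10 = -4
Entry delta = -1 - -2 = 1
Det delta = entry_delta * cofactor = 1 * -4 = -4

Answer: -4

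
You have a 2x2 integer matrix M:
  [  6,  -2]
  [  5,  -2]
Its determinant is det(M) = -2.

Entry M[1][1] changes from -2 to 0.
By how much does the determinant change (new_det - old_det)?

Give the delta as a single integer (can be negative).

Cofactor C_11 = 6
Entry delta = 0 - -2 = 2
Det delta = entry_delta * cofactor = 2 * 6 = 12

Answer: 12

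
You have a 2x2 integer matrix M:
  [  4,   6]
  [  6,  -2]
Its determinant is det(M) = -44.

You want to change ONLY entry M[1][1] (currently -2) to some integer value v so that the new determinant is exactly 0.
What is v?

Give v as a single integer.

det is linear in entry M[1][1]: det = old_det + (v - -2) * C_11
Cofactor C_11 = 4
Want det = 0: -44 + (v - -2) * 4 = 0
  (v - -2) = 44 / 4 = 11
  v = -2 + (11) = 9

Answer: 9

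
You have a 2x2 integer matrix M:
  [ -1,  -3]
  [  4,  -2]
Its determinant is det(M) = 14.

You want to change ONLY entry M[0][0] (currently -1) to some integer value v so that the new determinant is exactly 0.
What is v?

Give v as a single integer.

det is linear in entry M[0][0]: det = old_det + (v - -1) * C_00
Cofactor C_00 = -2
Want det = 0: 14 + (v - -1) * -2 = 0
  (v - -1) = -14 / -2 = 7
  v = -1 + (7) = 6

Answer: 6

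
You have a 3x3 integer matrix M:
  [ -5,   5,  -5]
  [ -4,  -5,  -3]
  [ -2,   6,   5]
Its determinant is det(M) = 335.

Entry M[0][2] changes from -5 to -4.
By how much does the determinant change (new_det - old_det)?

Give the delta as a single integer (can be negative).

Answer: -34

Derivation:
Cofactor C_02 = -34
Entry delta = -4 - -5 = 1
Det delta = entry_delta * cofactor = 1 * -34 = -34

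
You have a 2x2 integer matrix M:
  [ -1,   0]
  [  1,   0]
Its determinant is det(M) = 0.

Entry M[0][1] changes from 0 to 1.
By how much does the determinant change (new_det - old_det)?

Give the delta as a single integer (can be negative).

Answer: -1

Derivation:
Cofactor C_01 = -1
Entry delta = 1 - 0 = 1
Det delta = entry_delta * cofactor = 1 * -1 = -1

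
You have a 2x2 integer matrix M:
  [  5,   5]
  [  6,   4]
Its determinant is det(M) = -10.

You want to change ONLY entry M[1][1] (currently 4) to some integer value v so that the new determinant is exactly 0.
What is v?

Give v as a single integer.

det is linear in entry M[1][1]: det = old_det + (v - 4) * C_11
Cofactor C_11 = 5
Want det = 0: -10 + (v - 4) * 5 = 0
  (v - 4) = 10 / 5 = 2
  v = 4 + (2) = 6

Answer: 6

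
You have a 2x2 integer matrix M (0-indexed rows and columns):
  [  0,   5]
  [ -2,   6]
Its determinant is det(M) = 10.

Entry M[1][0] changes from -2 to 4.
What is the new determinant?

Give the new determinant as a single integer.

Answer: -20

Derivation:
det is linear in row 1: changing M[1][0] by delta changes det by delta * cofactor(1,0).
Cofactor C_10 = (-1)^(1+0) * minor(1,0) = -5
Entry delta = 4 - -2 = 6
Det delta = 6 * -5 = -30
New det = 10 + -30 = -20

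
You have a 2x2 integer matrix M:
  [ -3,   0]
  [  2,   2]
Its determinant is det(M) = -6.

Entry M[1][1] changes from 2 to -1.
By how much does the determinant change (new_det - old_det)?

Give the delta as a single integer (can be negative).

Answer: 9

Derivation:
Cofactor C_11 = -3
Entry delta = -1 - 2 = -3
Det delta = entry_delta * cofactor = -3 * -3 = 9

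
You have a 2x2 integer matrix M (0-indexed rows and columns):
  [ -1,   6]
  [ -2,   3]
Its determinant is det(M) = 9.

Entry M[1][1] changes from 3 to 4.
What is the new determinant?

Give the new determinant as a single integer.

Answer: 8

Derivation:
det is linear in row 1: changing M[1][1] by delta changes det by delta * cofactor(1,1).
Cofactor C_11 = (-1)^(1+1) * minor(1,1) = -1
Entry delta = 4 - 3 = 1
Det delta = 1 * -1 = -1
New det = 9 + -1 = 8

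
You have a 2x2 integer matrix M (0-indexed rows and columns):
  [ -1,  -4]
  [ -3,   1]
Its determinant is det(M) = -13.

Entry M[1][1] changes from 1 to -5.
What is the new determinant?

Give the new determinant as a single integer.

Answer: -7

Derivation:
det is linear in row 1: changing M[1][1] by delta changes det by delta * cofactor(1,1).
Cofactor C_11 = (-1)^(1+1) * minor(1,1) = -1
Entry delta = -5 - 1 = -6
Det delta = -6 * -1 = 6
New det = -13 + 6 = -7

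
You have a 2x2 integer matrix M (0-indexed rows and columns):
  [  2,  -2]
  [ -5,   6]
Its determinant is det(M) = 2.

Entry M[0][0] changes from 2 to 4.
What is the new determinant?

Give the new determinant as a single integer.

det is linear in row 0: changing M[0][0] by delta changes det by delta * cofactor(0,0).
Cofactor C_00 = (-1)^(0+0) * minor(0,0) = 6
Entry delta = 4 - 2 = 2
Det delta = 2 * 6 = 12
New det = 2 + 12 = 14

Answer: 14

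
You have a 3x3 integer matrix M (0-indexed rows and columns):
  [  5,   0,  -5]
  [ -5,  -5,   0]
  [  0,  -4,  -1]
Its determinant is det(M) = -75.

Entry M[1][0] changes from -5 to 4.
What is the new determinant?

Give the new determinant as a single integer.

det is linear in row 1: changing M[1][0] by delta changes det by delta * cofactor(1,0).
Cofactor C_10 = (-1)^(1+0) * minor(1,0) = 20
Entry delta = 4 - -5 = 9
Det delta = 9 * 20 = 180
New det = -75 + 180 = 105

Answer: 105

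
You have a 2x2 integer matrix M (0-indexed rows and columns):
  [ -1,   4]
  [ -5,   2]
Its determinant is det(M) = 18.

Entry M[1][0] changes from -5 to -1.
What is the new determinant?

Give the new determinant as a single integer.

det is linear in row 1: changing M[1][0] by delta changes det by delta * cofactor(1,0).
Cofactor C_10 = (-1)^(1+0) * minor(1,0) = -4
Entry delta = -1 - -5 = 4
Det delta = 4 * -4 = -16
New det = 18 + -16 = 2

Answer: 2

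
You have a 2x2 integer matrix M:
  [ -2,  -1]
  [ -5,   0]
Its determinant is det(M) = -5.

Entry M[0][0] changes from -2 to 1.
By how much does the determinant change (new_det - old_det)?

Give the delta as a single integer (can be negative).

Cofactor C_00 = 0
Entry delta = 1 - -2 = 3
Det delta = entry_delta * cofactor = 3 * 0 = 0

Answer: 0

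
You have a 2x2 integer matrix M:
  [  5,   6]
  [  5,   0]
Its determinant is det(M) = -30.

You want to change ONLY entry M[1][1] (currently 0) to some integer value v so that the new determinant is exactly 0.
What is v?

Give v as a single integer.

det is linear in entry M[1][1]: det = old_det + (v - 0) * C_11
Cofactor C_11 = 5
Want det = 0: -30 + (v - 0) * 5 = 0
  (v - 0) = 30 / 5 = 6
  v = 0 + (6) = 6

Answer: 6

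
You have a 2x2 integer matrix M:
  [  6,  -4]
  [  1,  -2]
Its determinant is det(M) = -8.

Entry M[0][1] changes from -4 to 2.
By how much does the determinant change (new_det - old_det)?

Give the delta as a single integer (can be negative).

Answer: -6

Derivation:
Cofactor C_01 = -1
Entry delta = 2 - -4 = 6
Det delta = entry_delta * cofactor = 6 * -1 = -6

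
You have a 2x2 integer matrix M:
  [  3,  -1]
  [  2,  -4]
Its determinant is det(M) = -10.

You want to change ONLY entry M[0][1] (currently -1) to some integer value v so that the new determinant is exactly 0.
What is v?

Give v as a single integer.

det is linear in entry M[0][1]: det = old_det + (v - -1) * C_01
Cofactor C_01 = -2
Want det = 0: -10 + (v - -1) * -2 = 0
  (v - -1) = 10 / -2 = -5
  v = -1 + (-5) = -6

Answer: -6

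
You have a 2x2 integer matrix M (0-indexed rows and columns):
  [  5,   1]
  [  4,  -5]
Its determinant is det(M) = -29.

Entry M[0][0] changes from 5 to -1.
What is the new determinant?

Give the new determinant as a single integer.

Answer: 1

Derivation:
det is linear in row 0: changing M[0][0] by delta changes det by delta * cofactor(0,0).
Cofactor C_00 = (-1)^(0+0) * minor(0,0) = -5
Entry delta = -1 - 5 = -6
Det delta = -6 * -5 = 30
New det = -29 + 30 = 1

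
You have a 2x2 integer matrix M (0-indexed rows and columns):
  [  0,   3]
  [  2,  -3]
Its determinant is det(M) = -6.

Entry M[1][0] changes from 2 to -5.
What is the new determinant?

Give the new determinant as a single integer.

Answer: 15

Derivation:
det is linear in row 1: changing M[1][0] by delta changes det by delta * cofactor(1,0).
Cofactor C_10 = (-1)^(1+0) * minor(1,0) = -3
Entry delta = -5 - 2 = -7
Det delta = -7 * -3 = 21
New det = -6 + 21 = 15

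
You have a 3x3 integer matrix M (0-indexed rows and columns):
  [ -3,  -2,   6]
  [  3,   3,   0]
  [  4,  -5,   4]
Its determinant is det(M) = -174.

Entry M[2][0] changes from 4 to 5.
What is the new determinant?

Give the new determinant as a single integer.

Answer: -192

Derivation:
det is linear in row 2: changing M[2][0] by delta changes det by delta * cofactor(2,0).
Cofactor C_20 = (-1)^(2+0) * minor(2,0) = -18
Entry delta = 5 - 4 = 1
Det delta = 1 * -18 = -18
New det = -174 + -18 = -192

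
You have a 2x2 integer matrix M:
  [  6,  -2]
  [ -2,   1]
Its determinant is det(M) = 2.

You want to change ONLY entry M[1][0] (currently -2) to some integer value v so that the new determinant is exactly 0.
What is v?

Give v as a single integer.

det is linear in entry M[1][0]: det = old_det + (v - -2) * C_10
Cofactor C_10 = 2
Want det = 0: 2 + (v - -2) * 2 = 0
  (v - -2) = -2 / 2 = -1
  v = -2 + (-1) = -3

Answer: -3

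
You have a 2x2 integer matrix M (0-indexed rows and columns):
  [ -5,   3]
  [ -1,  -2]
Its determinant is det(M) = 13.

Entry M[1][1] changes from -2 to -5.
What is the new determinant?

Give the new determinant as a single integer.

det is linear in row 1: changing M[1][1] by delta changes det by delta * cofactor(1,1).
Cofactor C_11 = (-1)^(1+1) * minor(1,1) = -5
Entry delta = -5 - -2 = -3
Det delta = -3 * -5 = 15
New det = 13 + 15 = 28

Answer: 28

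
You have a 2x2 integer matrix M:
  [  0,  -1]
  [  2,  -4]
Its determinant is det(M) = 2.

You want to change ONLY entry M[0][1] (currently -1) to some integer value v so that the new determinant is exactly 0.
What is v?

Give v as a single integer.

Answer: 0

Derivation:
det is linear in entry M[0][1]: det = old_det + (v - -1) * C_01
Cofactor C_01 = -2
Want det = 0: 2 + (v - -1) * -2 = 0
  (v - -1) = -2 / -2 = 1
  v = -1 + (1) = 0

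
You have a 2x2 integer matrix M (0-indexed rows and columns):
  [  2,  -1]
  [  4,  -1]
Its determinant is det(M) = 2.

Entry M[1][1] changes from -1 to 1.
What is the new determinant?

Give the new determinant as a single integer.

Answer: 6

Derivation:
det is linear in row 1: changing M[1][1] by delta changes det by delta * cofactor(1,1).
Cofactor C_11 = (-1)^(1+1) * minor(1,1) = 2
Entry delta = 1 - -1 = 2
Det delta = 2 * 2 = 4
New det = 2 + 4 = 6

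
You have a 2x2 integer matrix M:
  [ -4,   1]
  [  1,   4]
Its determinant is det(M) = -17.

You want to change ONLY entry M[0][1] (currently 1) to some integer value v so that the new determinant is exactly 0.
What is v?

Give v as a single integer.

det is linear in entry M[0][1]: det = old_det + (v - 1) * C_01
Cofactor C_01 = -1
Want det = 0: -17 + (v - 1) * -1 = 0
  (v - 1) = 17 / -1 = -17
  v = 1 + (-17) = -16

Answer: -16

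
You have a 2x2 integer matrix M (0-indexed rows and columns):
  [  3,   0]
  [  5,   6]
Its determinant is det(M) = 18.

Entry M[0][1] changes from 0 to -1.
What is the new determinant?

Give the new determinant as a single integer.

det is linear in row 0: changing M[0][1] by delta changes det by delta * cofactor(0,1).
Cofactor C_01 = (-1)^(0+1) * minor(0,1) = -5
Entry delta = -1 - 0 = -1
Det delta = -1 * -5 = 5
New det = 18 + 5 = 23

Answer: 23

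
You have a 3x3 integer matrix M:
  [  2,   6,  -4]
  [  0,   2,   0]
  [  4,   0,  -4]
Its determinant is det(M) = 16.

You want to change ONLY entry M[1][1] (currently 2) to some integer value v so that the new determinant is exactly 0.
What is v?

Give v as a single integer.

Answer: 0

Derivation:
det is linear in entry M[1][1]: det = old_det + (v - 2) * C_11
Cofactor C_11 = 8
Want det = 0: 16 + (v - 2) * 8 = 0
  (v - 2) = -16 / 8 = -2
  v = 2 + (-2) = 0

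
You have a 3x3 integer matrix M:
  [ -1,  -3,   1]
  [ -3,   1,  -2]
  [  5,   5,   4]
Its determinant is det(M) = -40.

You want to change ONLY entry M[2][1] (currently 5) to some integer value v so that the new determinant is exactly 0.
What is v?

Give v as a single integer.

Answer: -3

Derivation:
det is linear in entry M[2][1]: det = old_det + (v - 5) * C_21
Cofactor C_21 = -5
Want det = 0: -40 + (v - 5) * -5 = 0
  (v - 5) = 40 / -5 = -8
  v = 5 + (-8) = -3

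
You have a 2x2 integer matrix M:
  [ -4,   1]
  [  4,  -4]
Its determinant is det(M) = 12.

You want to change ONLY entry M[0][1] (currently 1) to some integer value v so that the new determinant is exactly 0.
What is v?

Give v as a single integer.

Answer: 4

Derivation:
det is linear in entry M[0][1]: det = old_det + (v - 1) * C_01
Cofactor C_01 = -4
Want det = 0: 12 + (v - 1) * -4 = 0
  (v - 1) = -12 / -4 = 3
  v = 1 + (3) = 4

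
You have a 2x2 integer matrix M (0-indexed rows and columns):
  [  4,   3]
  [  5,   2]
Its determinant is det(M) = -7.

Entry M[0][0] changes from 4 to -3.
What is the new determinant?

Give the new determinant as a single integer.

Answer: -21

Derivation:
det is linear in row 0: changing M[0][0] by delta changes det by delta * cofactor(0,0).
Cofactor C_00 = (-1)^(0+0) * minor(0,0) = 2
Entry delta = -3 - 4 = -7
Det delta = -7 * 2 = -14
New det = -7 + -14 = -21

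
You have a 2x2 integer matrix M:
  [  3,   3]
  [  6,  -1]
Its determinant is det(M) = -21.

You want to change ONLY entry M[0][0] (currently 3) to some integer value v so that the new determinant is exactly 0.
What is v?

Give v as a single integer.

Answer: -18

Derivation:
det is linear in entry M[0][0]: det = old_det + (v - 3) * C_00
Cofactor C_00 = -1
Want det = 0: -21 + (v - 3) * -1 = 0
  (v - 3) = 21 / -1 = -21
  v = 3 + (-21) = -18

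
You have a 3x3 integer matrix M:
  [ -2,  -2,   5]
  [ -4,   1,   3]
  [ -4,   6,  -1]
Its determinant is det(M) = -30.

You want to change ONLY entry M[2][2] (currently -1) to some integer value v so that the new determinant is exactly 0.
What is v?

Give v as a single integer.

Answer: -4

Derivation:
det is linear in entry M[2][2]: det = old_det + (v - -1) * C_22
Cofactor C_22 = -10
Want det = 0: -30 + (v - -1) * -10 = 0
  (v - -1) = 30 / -10 = -3
  v = -1 + (-3) = -4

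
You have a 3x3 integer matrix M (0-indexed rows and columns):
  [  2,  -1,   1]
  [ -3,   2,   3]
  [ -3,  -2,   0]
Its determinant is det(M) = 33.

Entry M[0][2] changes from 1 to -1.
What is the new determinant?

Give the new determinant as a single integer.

Answer: 9

Derivation:
det is linear in row 0: changing M[0][2] by delta changes det by delta * cofactor(0,2).
Cofactor C_02 = (-1)^(0+2) * minor(0,2) = 12
Entry delta = -1 - 1 = -2
Det delta = -2 * 12 = -24
New det = 33 + -24 = 9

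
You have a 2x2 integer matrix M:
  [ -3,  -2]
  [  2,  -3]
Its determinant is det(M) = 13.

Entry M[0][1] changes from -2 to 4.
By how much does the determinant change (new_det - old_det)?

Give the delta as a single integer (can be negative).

Answer: -12

Derivation:
Cofactor C_01 = -2
Entry delta = 4 - -2 = 6
Det delta = entry_delta * cofactor = 6 * -2 = -12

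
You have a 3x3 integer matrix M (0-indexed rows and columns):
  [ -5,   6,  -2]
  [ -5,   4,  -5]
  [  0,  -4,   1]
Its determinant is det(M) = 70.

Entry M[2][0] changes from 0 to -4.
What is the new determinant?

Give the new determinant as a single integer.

Answer: 158

Derivation:
det is linear in row 2: changing M[2][0] by delta changes det by delta * cofactor(2,0).
Cofactor C_20 = (-1)^(2+0) * minor(2,0) = -22
Entry delta = -4 - 0 = -4
Det delta = -4 * -22 = 88
New det = 70 + 88 = 158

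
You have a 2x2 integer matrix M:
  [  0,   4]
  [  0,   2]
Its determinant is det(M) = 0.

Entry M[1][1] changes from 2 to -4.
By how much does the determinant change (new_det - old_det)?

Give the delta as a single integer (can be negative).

Answer: 0

Derivation:
Cofactor C_11 = 0
Entry delta = -4 - 2 = -6
Det delta = entry_delta * cofactor = -6 * 0 = 0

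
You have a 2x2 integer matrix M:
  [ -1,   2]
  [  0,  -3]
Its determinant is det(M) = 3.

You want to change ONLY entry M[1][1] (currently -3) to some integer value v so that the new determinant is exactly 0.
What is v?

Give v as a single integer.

Answer: 0

Derivation:
det is linear in entry M[1][1]: det = old_det + (v - -3) * C_11
Cofactor C_11 = -1
Want det = 0: 3 + (v - -3) * -1 = 0
  (v - -3) = -3 / -1 = 3
  v = -3 + (3) = 0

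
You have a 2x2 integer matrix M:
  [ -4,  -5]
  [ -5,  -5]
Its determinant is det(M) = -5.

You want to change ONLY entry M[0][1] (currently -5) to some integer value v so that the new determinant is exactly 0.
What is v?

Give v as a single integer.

det is linear in entry M[0][1]: det = old_det + (v - -5) * C_01
Cofactor C_01 = 5
Want det = 0: -5 + (v - -5) * 5 = 0
  (v - -5) = 5 / 5 = 1
  v = -5 + (1) = -4

Answer: -4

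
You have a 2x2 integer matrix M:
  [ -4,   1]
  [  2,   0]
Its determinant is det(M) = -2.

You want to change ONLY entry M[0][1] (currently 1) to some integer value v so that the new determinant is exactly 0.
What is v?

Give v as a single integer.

det is linear in entry M[0][1]: det = old_det + (v - 1) * C_01
Cofactor C_01 = -2
Want det = 0: -2 + (v - 1) * -2 = 0
  (v - 1) = 2 / -2 = -1
  v = 1 + (-1) = 0

Answer: 0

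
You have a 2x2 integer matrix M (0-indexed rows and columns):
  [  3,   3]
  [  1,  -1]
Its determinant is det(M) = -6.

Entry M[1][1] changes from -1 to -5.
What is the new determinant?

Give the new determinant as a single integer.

Answer: -18

Derivation:
det is linear in row 1: changing M[1][1] by delta changes det by delta * cofactor(1,1).
Cofactor C_11 = (-1)^(1+1) * minor(1,1) = 3
Entry delta = -5 - -1 = -4
Det delta = -4 * 3 = -12
New det = -6 + -12 = -18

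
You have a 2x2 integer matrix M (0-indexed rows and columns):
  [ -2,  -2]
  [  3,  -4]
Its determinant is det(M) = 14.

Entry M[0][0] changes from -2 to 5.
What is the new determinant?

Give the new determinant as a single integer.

Answer: -14

Derivation:
det is linear in row 0: changing M[0][0] by delta changes det by delta * cofactor(0,0).
Cofactor C_00 = (-1)^(0+0) * minor(0,0) = -4
Entry delta = 5 - -2 = 7
Det delta = 7 * -4 = -28
New det = 14 + -28 = -14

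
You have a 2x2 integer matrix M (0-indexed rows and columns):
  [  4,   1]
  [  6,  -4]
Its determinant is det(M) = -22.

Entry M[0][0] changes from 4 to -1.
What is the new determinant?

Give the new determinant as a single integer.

det is linear in row 0: changing M[0][0] by delta changes det by delta * cofactor(0,0).
Cofactor C_00 = (-1)^(0+0) * minor(0,0) = -4
Entry delta = -1 - 4 = -5
Det delta = -5 * -4 = 20
New det = -22 + 20 = -2

Answer: -2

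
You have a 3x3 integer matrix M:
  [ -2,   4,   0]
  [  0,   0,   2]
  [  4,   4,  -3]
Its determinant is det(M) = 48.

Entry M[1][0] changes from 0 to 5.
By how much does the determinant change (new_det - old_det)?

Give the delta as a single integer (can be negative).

Answer: 60

Derivation:
Cofactor C_10 = 12
Entry delta = 5 - 0 = 5
Det delta = entry_delta * cofactor = 5 * 12 = 60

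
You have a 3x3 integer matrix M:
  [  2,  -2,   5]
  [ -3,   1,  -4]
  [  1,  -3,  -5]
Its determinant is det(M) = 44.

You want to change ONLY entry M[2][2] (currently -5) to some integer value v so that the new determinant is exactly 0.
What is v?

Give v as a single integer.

Answer: 6

Derivation:
det is linear in entry M[2][2]: det = old_det + (v - -5) * C_22
Cofactor C_22 = -4
Want det = 0: 44 + (v - -5) * -4 = 0
  (v - -5) = -44 / -4 = 11
  v = -5 + (11) = 6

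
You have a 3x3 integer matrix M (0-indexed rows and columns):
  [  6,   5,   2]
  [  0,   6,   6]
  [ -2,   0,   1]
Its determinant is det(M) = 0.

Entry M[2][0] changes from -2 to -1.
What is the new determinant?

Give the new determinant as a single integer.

Answer: 18

Derivation:
det is linear in row 2: changing M[2][0] by delta changes det by delta * cofactor(2,0).
Cofactor C_20 = (-1)^(2+0) * minor(2,0) = 18
Entry delta = -1 - -2 = 1
Det delta = 1 * 18 = 18
New det = 0 + 18 = 18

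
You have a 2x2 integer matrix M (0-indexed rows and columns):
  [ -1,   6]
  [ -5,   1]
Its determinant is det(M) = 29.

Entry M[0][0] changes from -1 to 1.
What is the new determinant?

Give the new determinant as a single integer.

det is linear in row 0: changing M[0][0] by delta changes det by delta * cofactor(0,0).
Cofactor C_00 = (-1)^(0+0) * minor(0,0) = 1
Entry delta = 1 - -1 = 2
Det delta = 2 * 1 = 2
New det = 29 + 2 = 31

Answer: 31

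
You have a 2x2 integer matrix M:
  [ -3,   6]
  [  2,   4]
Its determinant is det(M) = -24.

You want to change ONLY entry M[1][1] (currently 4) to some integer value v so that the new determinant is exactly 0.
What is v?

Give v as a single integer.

det is linear in entry M[1][1]: det = old_det + (v - 4) * C_11
Cofactor C_11 = -3
Want det = 0: -24 + (v - 4) * -3 = 0
  (v - 4) = 24 / -3 = -8
  v = 4 + (-8) = -4

Answer: -4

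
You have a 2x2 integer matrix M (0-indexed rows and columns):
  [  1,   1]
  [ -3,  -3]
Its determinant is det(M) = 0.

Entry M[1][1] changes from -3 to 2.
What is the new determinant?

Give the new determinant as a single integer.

Answer: 5

Derivation:
det is linear in row 1: changing M[1][1] by delta changes det by delta * cofactor(1,1).
Cofactor C_11 = (-1)^(1+1) * minor(1,1) = 1
Entry delta = 2 - -3 = 5
Det delta = 5 * 1 = 5
New det = 0 + 5 = 5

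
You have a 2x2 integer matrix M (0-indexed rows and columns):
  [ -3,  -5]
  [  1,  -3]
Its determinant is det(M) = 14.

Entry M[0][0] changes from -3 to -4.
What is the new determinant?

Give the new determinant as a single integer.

det is linear in row 0: changing M[0][0] by delta changes det by delta * cofactor(0,0).
Cofactor C_00 = (-1)^(0+0) * minor(0,0) = -3
Entry delta = -4 - -3 = -1
Det delta = -1 * -3 = 3
New det = 14 + 3 = 17

Answer: 17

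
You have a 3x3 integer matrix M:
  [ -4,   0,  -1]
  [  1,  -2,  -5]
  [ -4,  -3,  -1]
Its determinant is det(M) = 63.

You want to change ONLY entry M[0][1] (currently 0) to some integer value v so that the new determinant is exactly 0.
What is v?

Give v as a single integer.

Answer: -3

Derivation:
det is linear in entry M[0][1]: det = old_det + (v - 0) * C_01
Cofactor C_01 = 21
Want det = 0: 63 + (v - 0) * 21 = 0
  (v - 0) = -63 / 21 = -3
  v = 0 + (-3) = -3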